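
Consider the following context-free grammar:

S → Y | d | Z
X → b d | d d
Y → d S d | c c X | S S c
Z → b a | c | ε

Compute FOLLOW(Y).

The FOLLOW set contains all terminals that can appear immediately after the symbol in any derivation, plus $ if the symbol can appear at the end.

We compute FOLLOW(Y) using the standard algorithm.
FOLLOW(S) starts with {$}.
FIRST(S) = {b, c, d, ε}
FIRST(X) = {b, d}
FIRST(Y) = {b, c, d}
FIRST(Z) = {b, c, ε}
FOLLOW(S) = {$, b, c, d}
FOLLOW(X) = {$, b, c, d}
FOLLOW(Y) = {$, b, c, d}
FOLLOW(Z) = {$, b, c, d}
Therefore, FOLLOW(Y) = {$, b, c, d}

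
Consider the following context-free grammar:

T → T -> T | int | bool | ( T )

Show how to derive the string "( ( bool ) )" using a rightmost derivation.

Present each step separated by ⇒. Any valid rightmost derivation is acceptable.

T ⇒ ( T ) ⇒ ( ( T ) ) ⇒ ( ( bool ) )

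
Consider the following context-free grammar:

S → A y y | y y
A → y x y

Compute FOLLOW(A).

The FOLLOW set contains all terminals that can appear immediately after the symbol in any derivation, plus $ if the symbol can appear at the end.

We compute FOLLOW(A) using the standard algorithm.
FOLLOW(S) starts with {$}.
FIRST(A) = {y}
FIRST(S) = {y}
FOLLOW(A) = {y}
FOLLOW(S) = {$}
Therefore, FOLLOW(A) = {y}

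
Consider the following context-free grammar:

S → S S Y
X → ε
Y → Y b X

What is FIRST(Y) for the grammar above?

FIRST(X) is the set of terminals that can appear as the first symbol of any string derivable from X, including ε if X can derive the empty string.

We compute FIRST(Y) using the standard algorithm.
FIRST(S) = {}
FIRST(X) = {ε}
FIRST(Y) = {}
Therefore, FIRST(Y) = {}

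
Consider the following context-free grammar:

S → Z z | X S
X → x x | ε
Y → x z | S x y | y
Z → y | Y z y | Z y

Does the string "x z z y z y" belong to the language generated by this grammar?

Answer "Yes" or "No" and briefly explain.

No - no valid derivation exists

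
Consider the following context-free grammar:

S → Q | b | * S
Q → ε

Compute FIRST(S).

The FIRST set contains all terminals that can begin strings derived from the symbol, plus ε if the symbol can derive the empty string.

We compute FIRST(S) using the standard algorithm.
FIRST(Q) = {ε}
FIRST(S) = {*, b, ε}
Therefore, FIRST(S) = {*, b, ε}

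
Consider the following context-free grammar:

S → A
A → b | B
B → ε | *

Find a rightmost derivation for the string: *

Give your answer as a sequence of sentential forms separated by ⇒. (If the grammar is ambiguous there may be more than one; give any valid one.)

S ⇒ A ⇒ B ⇒ *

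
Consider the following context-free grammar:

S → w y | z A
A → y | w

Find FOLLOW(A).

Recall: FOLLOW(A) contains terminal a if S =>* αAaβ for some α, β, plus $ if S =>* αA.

We compute FOLLOW(A) using the standard algorithm.
FOLLOW(S) starts with {$}.
FIRST(A) = {w, y}
FIRST(S) = {w, z}
FOLLOW(A) = {$}
FOLLOW(S) = {$}
Therefore, FOLLOW(A) = {$}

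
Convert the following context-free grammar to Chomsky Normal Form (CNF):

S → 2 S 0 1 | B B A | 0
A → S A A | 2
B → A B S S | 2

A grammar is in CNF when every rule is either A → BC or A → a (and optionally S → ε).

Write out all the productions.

T2 → 2; T0 → 0; T1 → 1; S → 0; A → 2; B → 2; S → T2 X0; X0 → S X1; X1 → T0 T1; S → B X2; X2 → B A; A → S X3; X3 → A A; B → A X4; X4 → B X5; X5 → S S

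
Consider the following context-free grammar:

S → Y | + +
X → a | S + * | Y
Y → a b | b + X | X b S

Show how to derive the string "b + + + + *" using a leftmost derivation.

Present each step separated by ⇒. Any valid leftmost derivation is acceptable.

S ⇒ Y ⇒ b + X ⇒ b + S + * ⇒ b + + + + *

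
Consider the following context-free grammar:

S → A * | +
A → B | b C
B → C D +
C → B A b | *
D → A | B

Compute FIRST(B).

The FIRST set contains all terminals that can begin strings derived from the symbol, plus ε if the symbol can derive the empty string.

We compute FIRST(B) using the standard algorithm.
FIRST(A) = {*, b}
FIRST(B) = {*}
FIRST(C) = {*}
FIRST(D) = {*, b}
FIRST(S) = {*, +, b}
Therefore, FIRST(B) = {*}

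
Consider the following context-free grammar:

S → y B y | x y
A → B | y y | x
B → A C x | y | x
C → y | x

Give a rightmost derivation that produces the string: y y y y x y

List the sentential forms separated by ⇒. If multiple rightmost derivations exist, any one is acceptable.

S ⇒ y B y ⇒ y A C x y ⇒ y A y x y ⇒ y y y y x y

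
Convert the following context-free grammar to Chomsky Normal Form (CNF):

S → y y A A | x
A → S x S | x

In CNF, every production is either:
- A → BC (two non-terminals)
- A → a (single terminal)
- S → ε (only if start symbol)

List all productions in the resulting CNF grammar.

TY → y; S → x; TX → x; A → x; S → TY X0; X0 → TY X1; X1 → A A; A → S X2; X2 → TX S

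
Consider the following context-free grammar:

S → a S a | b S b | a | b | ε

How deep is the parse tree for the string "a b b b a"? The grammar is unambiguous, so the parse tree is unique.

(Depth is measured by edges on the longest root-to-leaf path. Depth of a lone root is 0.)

3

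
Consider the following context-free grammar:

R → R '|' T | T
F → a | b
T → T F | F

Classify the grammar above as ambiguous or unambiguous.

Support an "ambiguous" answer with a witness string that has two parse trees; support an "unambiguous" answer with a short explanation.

Unambiguous - every string in the language has a unique parse tree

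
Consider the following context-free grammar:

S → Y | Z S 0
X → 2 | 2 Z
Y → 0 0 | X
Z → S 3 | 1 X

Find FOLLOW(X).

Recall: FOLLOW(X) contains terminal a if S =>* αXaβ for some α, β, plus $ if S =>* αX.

We compute FOLLOW(X) using the standard algorithm.
FOLLOW(S) starts with {$}.
FIRST(S) = {0, 1, 2}
FIRST(X) = {2}
FIRST(Y) = {0, 2}
FIRST(Z) = {0, 1, 2}
FOLLOW(S) = {$, 0, 3}
FOLLOW(X) = {$, 0, 1, 2, 3}
FOLLOW(Y) = {$, 0, 3}
FOLLOW(Z) = {$, 0, 1, 2, 3}
Therefore, FOLLOW(X) = {$, 0, 1, 2, 3}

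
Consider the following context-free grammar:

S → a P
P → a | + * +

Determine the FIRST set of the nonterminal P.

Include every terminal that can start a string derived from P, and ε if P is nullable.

We compute FIRST(P) using the standard algorithm.
FIRST(P) = {+, a}
FIRST(S) = {a}
Therefore, FIRST(P) = {+, a}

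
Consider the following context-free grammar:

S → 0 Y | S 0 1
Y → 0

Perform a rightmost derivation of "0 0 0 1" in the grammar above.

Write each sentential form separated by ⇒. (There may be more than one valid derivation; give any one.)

S ⇒ S 0 1 ⇒ 0 Y 0 1 ⇒ 0 0 0 1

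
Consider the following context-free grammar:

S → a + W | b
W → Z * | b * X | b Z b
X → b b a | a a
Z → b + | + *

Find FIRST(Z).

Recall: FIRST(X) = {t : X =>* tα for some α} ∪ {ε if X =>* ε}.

We compute FIRST(Z) using the standard algorithm.
FIRST(S) = {a, b}
FIRST(W) = {+, b}
FIRST(X) = {a, b}
FIRST(Z) = {+, b}
Therefore, FIRST(Z) = {+, b}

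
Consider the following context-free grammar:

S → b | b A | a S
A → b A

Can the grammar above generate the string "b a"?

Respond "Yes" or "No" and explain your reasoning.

No - no valid derivation exists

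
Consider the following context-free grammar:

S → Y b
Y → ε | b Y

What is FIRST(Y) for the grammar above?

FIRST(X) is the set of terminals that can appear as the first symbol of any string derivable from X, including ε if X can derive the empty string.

We compute FIRST(Y) using the standard algorithm.
FIRST(S) = {b}
FIRST(Y) = {b, ε}
Therefore, FIRST(Y) = {b, ε}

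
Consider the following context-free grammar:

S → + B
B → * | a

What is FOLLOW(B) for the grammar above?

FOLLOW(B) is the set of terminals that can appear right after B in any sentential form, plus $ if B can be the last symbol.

We compute FOLLOW(B) using the standard algorithm.
FOLLOW(S) starts with {$}.
FIRST(B) = {*, a}
FIRST(S) = {+}
FOLLOW(B) = {$}
FOLLOW(S) = {$}
Therefore, FOLLOW(B) = {$}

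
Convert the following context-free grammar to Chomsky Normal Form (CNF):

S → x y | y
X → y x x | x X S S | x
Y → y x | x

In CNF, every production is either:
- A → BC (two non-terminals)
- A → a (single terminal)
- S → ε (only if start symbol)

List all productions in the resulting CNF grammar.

TX → x; TY → y; S → y; X → x; Y → x; S → TX TY; X → TY X0; X0 → TX TX; X → TX X1; X1 → X X2; X2 → S S; Y → TY TX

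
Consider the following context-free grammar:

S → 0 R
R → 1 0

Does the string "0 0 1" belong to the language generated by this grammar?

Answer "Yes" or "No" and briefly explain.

No - no valid derivation exists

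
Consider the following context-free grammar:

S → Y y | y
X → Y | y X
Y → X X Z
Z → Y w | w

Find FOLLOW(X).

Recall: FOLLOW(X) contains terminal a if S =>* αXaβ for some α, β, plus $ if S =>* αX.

We compute FOLLOW(X) using the standard algorithm.
FOLLOW(S) starts with {$}.
FIRST(S) = {y}
FIRST(X) = {y}
FIRST(Y) = {y}
FIRST(Z) = {w, y}
FOLLOW(S) = {$}
FOLLOW(X) = {w, y}
FOLLOW(Y) = {w, y}
FOLLOW(Z) = {w, y}
Therefore, FOLLOW(X) = {w, y}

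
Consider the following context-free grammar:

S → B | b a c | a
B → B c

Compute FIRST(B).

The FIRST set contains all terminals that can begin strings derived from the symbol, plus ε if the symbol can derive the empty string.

We compute FIRST(B) using the standard algorithm.
FIRST(B) = {}
FIRST(S) = {a, b}
Therefore, FIRST(B) = {}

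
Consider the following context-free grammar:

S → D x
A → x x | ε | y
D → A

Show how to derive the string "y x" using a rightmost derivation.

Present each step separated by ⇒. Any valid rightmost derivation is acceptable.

S ⇒ D x ⇒ A x ⇒ y x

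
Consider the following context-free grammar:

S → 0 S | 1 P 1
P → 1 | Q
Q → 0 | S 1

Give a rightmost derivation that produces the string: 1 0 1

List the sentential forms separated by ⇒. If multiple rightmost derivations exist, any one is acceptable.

S ⇒ 1 P 1 ⇒ 1 Q 1 ⇒ 1 0 1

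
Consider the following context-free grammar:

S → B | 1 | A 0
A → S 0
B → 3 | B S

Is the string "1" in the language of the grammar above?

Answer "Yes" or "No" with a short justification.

Yes - a valid derivation exists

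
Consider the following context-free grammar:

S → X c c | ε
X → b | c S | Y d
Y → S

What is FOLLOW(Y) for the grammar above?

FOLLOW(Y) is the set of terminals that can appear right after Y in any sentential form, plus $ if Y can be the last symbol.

We compute FOLLOW(Y) using the standard algorithm.
FOLLOW(S) starts with {$}.
FIRST(S) = {b, c, d, ε}
FIRST(X) = {b, c, d}
FIRST(Y) = {b, c, d, ε}
FOLLOW(S) = {$, c, d}
FOLLOW(X) = {c}
FOLLOW(Y) = {d}
Therefore, FOLLOW(Y) = {d}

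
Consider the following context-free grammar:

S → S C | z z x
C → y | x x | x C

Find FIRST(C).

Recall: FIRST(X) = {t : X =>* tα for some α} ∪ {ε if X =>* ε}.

We compute FIRST(C) using the standard algorithm.
FIRST(C) = {x, y}
FIRST(S) = {z}
Therefore, FIRST(C) = {x, y}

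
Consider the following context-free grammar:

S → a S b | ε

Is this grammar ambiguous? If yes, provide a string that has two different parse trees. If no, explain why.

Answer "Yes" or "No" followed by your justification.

No - the grammar is unambiguous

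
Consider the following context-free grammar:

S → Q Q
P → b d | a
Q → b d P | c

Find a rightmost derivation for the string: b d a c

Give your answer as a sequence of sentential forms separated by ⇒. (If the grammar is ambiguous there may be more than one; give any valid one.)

S ⇒ Q Q ⇒ Q c ⇒ b d P c ⇒ b d a c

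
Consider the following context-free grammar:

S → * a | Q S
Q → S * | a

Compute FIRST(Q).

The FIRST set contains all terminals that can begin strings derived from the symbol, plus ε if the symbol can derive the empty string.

We compute FIRST(Q) using the standard algorithm.
FIRST(Q) = {*, a}
FIRST(S) = {*, a}
Therefore, FIRST(Q) = {*, a}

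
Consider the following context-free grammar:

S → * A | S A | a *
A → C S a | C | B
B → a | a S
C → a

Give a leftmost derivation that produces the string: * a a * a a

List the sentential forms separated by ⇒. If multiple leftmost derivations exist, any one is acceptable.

S ⇒ * A ⇒ * C S a ⇒ * a S a ⇒ * a S A a ⇒ * a a * A a ⇒ * a a * C a ⇒ * a a * a a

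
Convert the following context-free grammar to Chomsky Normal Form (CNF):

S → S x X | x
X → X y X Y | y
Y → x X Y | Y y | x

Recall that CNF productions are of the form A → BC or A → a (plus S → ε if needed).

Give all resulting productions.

TX → x; S → x; TY → y; X → y; Y → x; S → S X0; X0 → TX X; X → X X1; X1 → TY X2; X2 → X Y; Y → TX X3; X3 → X Y; Y → Y TY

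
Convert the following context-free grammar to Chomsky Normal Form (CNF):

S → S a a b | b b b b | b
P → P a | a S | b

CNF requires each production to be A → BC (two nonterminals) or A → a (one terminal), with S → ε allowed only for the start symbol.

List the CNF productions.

TA → a; TB → b; S → b; P → b; S → S X0; X0 → TA X1; X1 → TA TB; S → TB X2; X2 → TB X3; X3 → TB TB; P → P TA; P → TA S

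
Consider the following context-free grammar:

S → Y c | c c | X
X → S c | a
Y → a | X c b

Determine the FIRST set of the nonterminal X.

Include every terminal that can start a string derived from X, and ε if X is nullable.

We compute FIRST(X) using the standard algorithm.
FIRST(S) = {a, c}
FIRST(X) = {a, c}
FIRST(Y) = {a, c}
Therefore, FIRST(X) = {a, c}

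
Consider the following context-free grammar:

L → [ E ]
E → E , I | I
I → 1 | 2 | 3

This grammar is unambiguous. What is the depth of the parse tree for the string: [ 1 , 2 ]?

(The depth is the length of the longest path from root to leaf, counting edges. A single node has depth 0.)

4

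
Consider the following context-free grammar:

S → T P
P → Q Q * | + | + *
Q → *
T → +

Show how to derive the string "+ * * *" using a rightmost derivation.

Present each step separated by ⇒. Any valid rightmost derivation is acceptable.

S ⇒ T P ⇒ T Q Q * ⇒ T Q * * ⇒ T * * * ⇒ + * * *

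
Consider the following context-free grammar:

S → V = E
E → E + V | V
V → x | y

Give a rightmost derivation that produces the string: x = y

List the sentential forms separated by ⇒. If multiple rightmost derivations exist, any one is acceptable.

S ⇒ V = E ⇒ V = V ⇒ V = y ⇒ x = y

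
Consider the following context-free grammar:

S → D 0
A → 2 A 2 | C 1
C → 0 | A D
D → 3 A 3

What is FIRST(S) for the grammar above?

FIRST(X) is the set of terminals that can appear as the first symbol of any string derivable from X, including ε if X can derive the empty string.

We compute FIRST(S) using the standard algorithm.
FIRST(A) = {0, 2}
FIRST(C) = {0, 2}
FIRST(D) = {3}
FIRST(S) = {3}
Therefore, FIRST(S) = {3}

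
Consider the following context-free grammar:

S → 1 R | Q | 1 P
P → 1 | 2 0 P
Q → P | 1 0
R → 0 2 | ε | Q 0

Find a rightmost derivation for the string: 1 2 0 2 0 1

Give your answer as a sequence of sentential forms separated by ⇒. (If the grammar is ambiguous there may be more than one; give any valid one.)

S ⇒ 1 P ⇒ 1 2 0 P ⇒ 1 2 0 2 0 P ⇒ 1 2 0 2 0 1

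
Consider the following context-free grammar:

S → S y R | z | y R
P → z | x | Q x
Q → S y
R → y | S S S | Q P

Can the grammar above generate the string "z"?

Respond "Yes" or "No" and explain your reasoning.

Yes - a valid derivation exists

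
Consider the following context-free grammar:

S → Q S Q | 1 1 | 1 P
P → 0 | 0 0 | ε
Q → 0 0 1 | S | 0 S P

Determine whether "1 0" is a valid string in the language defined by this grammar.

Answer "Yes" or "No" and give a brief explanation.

Yes - a valid derivation exists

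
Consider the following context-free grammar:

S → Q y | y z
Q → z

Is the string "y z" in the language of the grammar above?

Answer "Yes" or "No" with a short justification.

Yes - a valid derivation exists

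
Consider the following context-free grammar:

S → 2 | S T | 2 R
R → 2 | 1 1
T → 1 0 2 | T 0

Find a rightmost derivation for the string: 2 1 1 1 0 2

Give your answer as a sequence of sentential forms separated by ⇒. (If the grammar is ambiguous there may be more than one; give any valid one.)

S ⇒ S T ⇒ S 1 0 2 ⇒ 2 R 1 0 2 ⇒ 2 1 1 1 0 2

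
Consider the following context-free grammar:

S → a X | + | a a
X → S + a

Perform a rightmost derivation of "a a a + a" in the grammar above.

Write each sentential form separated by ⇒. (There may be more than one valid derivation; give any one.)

S ⇒ a X ⇒ a S + a ⇒ a a a + a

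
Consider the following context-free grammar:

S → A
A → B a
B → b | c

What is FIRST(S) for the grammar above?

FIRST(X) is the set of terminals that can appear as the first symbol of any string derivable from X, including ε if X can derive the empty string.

We compute FIRST(S) using the standard algorithm.
FIRST(A) = {b, c}
FIRST(B) = {b, c}
FIRST(S) = {b, c}
Therefore, FIRST(S) = {b, c}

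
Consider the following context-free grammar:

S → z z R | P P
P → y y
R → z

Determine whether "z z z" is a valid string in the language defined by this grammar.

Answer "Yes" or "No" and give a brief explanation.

Yes - a valid derivation exists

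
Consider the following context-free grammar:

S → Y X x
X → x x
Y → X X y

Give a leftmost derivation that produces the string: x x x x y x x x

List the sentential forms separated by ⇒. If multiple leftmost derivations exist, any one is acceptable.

S ⇒ Y X x ⇒ X X y X x ⇒ x x X y X x ⇒ x x x x y X x ⇒ x x x x y x x x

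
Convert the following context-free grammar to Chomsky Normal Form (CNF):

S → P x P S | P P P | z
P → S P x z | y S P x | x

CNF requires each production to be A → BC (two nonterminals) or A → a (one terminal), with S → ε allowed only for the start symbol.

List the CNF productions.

TX → x; S → z; TZ → z; TY → y; P → x; S → P X0; X0 → TX X1; X1 → P S; S → P X2; X2 → P P; P → S X3; X3 → P X4; X4 → TX TZ; P → TY X5; X5 → S X6; X6 → P TX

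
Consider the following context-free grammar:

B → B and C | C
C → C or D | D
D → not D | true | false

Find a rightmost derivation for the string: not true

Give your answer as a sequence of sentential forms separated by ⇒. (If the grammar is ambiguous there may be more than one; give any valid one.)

B ⇒ C ⇒ D ⇒ not D ⇒ not true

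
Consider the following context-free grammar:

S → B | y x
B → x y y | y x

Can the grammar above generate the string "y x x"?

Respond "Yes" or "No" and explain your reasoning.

No - no valid derivation exists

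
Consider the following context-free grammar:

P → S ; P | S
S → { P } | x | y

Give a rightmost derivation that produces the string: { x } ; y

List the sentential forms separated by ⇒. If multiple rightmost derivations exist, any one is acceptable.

P ⇒ S ; P ⇒ S ; S ⇒ S ; y ⇒ { P } ; y ⇒ { S } ; y ⇒ { x } ; y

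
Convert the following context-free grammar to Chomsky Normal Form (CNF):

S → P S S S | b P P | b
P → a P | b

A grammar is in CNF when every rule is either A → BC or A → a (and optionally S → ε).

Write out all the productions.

TB → b; S → b; TA → a; P → b; S → P X0; X0 → S X1; X1 → S S; S → TB X2; X2 → P P; P → TA P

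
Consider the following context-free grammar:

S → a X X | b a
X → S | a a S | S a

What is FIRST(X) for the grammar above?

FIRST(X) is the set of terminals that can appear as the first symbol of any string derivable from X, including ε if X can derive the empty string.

We compute FIRST(X) using the standard algorithm.
FIRST(S) = {a, b}
FIRST(X) = {a, b}
Therefore, FIRST(X) = {a, b}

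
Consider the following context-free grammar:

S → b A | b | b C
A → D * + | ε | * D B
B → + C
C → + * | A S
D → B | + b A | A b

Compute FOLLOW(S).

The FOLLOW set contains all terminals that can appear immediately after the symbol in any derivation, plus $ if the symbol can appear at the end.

We compute FOLLOW(S) using the standard algorithm.
FOLLOW(S) starts with {$}.
FIRST(A) = {*, +, b, ε}
FIRST(B) = {+}
FIRST(C) = {*, +, b}
FIRST(D) = {*, +, b}
FIRST(S) = {b}
FOLLOW(A) = {$, *, +, b}
FOLLOW(B) = {$, *, +, b}
FOLLOW(C) = {$, *, +, b}
FOLLOW(D) = {*, +}
FOLLOW(S) = {$, *, +, b}
Therefore, FOLLOW(S) = {$, *, +, b}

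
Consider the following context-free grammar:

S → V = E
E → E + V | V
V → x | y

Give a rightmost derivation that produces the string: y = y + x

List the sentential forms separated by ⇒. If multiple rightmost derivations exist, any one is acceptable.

S ⇒ V = E ⇒ V = E + V ⇒ V = E + x ⇒ V = V + x ⇒ V = y + x ⇒ y = y + x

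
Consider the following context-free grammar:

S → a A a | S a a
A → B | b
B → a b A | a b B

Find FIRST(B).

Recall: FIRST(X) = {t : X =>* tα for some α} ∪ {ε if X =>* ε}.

We compute FIRST(B) using the standard algorithm.
FIRST(A) = {a, b}
FIRST(B) = {a}
FIRST(S) = {a}
Therefore, FIRST(B) = {a}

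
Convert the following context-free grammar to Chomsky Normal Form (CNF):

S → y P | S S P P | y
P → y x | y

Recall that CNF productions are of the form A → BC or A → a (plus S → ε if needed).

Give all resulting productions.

TY → y; S → y; TX → x; P → y; S → TY P; S → S X0; X0 → S X1; X1 → P P; P → TY TX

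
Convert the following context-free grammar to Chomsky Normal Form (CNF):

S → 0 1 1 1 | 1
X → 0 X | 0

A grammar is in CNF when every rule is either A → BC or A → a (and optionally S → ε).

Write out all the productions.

T0 → 0; T1 → 1; S → 1; X → 0; S → T0 X0; X0 → T1 X1; X1 → T1 T1; X → T0 X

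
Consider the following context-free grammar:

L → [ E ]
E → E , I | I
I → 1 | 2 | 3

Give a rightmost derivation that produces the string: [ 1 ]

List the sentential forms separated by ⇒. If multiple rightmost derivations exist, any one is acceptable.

L ⇒ [ E ] ⇒ [ I ] ⇒ [ 1 ]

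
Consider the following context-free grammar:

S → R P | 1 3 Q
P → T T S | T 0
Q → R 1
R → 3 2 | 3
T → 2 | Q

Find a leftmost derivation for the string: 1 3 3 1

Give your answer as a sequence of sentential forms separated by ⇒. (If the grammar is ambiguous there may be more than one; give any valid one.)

S ⇒ 1 3 Q ⇒ 1 3 R 1 ⇒ 1 3 3 1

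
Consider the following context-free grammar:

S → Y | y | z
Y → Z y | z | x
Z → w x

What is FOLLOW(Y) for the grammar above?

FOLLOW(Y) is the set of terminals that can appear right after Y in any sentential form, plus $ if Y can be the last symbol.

We compute FOLLOW(Y) using the standard algorithm.
FOLLOW(S) starts with {$}.
FIRST(S) = {w, x, y, z}
FIRST(Y) = {w, x, z}
FIRST(Z) = {w}
FOLLOW(S) = {$}
FOLLOW(Y) = {$}
FOLLOW(Z) = {y}
Therefore, FOLLOW(Y) = {$}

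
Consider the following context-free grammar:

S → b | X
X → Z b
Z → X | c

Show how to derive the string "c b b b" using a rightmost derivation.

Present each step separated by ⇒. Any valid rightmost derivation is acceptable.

S ⇒ X ⇒ Z b ⇒ X b ⇒ Z b b ⇒ X b b ⇒ Z b b b ⇒ c b b b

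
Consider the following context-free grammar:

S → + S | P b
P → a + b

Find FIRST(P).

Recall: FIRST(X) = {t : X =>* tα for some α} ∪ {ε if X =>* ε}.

We compute FIRST(P) using the standard algorithm.
FIRST(P) = {a}
FIRST(S) = {+, a}
Therefore, FIRST(P) = {a}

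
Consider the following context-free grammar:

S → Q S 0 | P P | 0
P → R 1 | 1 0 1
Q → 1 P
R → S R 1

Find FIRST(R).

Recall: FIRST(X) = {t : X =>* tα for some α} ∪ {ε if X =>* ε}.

We compute FIRST(R) using the standard algorithm.
FIRST(P) = {0, 1}
FIRST(Q) = {1}
FIRST(R) = {0, 1}
FIRST(S) = {0, 1}
Therefore, FIRST(R) = {0, 1}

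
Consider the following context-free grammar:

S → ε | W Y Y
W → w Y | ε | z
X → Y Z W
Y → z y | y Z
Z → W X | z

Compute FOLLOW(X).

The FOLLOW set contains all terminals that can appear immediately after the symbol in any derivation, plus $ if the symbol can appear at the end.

We compute FOLLOW(X) using the standard algorithm.
FOLLOW(S) starts with {$}.
FIRST(S) = {w, y, z, ε}
FIRST(W) = {w, z, ε}
FIRST(X) = {y, z}
FIRST(Y) = {y, z}
FIRST(Z) = {w, y, z}
FOLLOW(S) = {$}
FOLLOW(W) = {$, w, y, z}
FOLLOW(X) = {$, w, y, z}
FOLLOW(Y) = {$, w, y, z}
FOLLOW(Z) = {$, w, y, z}
Therefore, FOLLOW(X) = {$, w, y, z}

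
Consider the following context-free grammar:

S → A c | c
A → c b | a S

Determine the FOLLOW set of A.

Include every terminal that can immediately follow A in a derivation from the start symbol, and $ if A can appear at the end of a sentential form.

We compute FOLLOW(A) using the standard algorithm.
FOLLOW(S) starts with {$}.
FIRST(A) = {a, c}
FIRST(S) = {a, c}
FOLLOW(A) = {c}
FOLLOW(S) = {$, c}
Therefore, FOLLOW(A) = {c}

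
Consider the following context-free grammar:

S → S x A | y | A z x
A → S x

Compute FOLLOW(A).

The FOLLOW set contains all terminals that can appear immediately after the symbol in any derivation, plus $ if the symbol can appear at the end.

We compute FOLLOW(A) using the standard algorithm.
FOLLOW(S) starts with {$}.
FIRST(A) = {y}
FIRST(S) = {y}
FOLLOW(A) = {$, x, z}
FOLLOW(S) = {$, x}
Therefore, FOLLOW(A) = {$, x, z}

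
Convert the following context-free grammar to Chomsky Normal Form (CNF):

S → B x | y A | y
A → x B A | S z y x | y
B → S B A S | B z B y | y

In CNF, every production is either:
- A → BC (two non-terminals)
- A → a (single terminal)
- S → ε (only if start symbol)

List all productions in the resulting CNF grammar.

TX → x; TY → y; S → y; TZ → z; A → y; B → y; S → B TX; S → TY A; A → TX X0; X0 → B A; A → S X1; X1 → TZ X2; X2 → TY TX; B → S X3; X3 → B X4; X4 → A S; B → B X5; X5 → TZ X6; X6 → B TY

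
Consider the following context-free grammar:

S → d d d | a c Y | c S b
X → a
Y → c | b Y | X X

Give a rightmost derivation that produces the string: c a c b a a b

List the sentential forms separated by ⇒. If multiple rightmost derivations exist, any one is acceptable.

S ⇒ c S b ⇒ c a c Y b ⇒ c a c b Y b ⇒ c a c b X X b ⇒ c a c b X a b ⇒ c a c b a a b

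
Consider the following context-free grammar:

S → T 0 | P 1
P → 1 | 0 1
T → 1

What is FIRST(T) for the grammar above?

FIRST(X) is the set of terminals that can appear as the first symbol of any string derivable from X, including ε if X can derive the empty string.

We compute FIRST(T) using the standard algorithm.
FIRST(P) = {0, 1}
FIRST(S) = {0, 1}
FIRST(T) = {1}
Therefore, FIRST(T) = {1}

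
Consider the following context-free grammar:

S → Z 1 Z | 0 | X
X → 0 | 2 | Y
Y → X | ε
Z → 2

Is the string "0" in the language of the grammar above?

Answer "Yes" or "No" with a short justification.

Yes - a valid derivation exists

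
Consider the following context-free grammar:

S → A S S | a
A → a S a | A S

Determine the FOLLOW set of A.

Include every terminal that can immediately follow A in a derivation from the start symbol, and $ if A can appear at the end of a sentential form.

We compute FOLLOW(A) using the standard algorithm.
FOLLOW(S) starts with {$}.
FIRST(A) = {a}
FIRST(S) = {a}
FOLLOW(A) = {a}
FOLLOW(S) = {$, a}
Therefore, FOLLOW(A) = {a}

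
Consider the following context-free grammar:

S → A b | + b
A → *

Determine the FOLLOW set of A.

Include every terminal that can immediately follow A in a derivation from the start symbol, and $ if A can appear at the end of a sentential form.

We compute FOLLOW(A) using the standard algorithm.
FOLLOW(S) starts with {$}.
FIRST(A) = {*}
FIRST(S) = {*, +}
FOLLOW(A) = {b}
FOLLOW(S) = {$}
Therefore, FOLLOW(A) = {b}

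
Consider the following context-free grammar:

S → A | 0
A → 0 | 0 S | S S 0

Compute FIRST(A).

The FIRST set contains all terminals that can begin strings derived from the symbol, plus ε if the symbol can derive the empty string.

We compute FIRST(A) using the standard algorithm.
FIRST(A) = {0}
FIRST(S) = {0}
Therefore, FIRST(A) = {0}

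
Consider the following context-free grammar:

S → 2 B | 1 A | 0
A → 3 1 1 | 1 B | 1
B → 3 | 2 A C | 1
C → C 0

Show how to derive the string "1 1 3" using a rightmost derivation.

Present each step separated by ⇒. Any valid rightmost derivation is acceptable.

S ⇒ 1 A ⇒ 1 1 B ⇒ 1 1 3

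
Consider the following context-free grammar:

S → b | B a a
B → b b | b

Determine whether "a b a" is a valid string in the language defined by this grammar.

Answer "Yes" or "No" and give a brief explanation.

No - no valid derivation exists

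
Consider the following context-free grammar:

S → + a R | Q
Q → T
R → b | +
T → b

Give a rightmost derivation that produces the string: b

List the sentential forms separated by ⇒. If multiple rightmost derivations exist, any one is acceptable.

S ⇒ Q ⇒ T ⇒ b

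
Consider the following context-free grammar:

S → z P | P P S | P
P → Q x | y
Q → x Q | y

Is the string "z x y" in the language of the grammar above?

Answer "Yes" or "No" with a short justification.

No - no valid derivation exists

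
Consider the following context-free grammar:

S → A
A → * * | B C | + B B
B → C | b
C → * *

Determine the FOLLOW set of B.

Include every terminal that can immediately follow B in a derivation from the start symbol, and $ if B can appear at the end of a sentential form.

We compute FOLLOW(B) using the standard algorithm.
FOLLOW(S) starts with {$}.
FIRST(A) = {*, +, b}
FIRST(B) = {*, b}
FIRST(C) = {*}
FIRST(S) = {*, +, b}
FOLLOW(A) = {$}
FOLLOW(B) = {$, *, b}
FOLLOW(C) = {$, *, b}
FOLLOW(S) = {$}
Therefore, FOLLOW(B) = {$, *, b}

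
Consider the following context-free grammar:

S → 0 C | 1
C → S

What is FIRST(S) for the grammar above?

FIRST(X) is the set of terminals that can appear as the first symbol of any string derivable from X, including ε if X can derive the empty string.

We compute FIRST(S) using the standard algorithm.
FIRST(C) = {0, 1}
FIRST(S) = {0, 1}
Therefore, FIRST(S) = {0, 1}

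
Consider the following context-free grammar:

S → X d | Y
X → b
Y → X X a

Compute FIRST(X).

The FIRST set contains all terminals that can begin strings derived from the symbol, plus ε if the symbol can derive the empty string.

We compute FIRST(X) using the standard algorithm.
FIRST(S) = {b}
FIRST(X) = {b}
FIRST(Y) = {b}
Therefore, FIRST(X) = {b}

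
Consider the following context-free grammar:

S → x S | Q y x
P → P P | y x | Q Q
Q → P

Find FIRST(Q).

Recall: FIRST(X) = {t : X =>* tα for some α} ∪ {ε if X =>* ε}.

We compute FIRST(Q) using the standard algorithm.
FIRST(P) = {y}
FIRST(Q) = {y}
FIRST(S) = {x, y}
Therefore, FIRST(Q) = {y}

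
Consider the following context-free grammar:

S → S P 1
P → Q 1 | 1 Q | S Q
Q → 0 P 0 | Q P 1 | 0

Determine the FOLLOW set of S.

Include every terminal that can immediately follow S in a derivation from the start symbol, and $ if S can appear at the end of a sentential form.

We compute FOLLOW(S) using the standard algorithm.
FOLLOW(S) starts with {$}.
FIRST(P) = {0, 1}
FIRST(Q) = {0}
FIRST(S) = {}
FOLLOW(P) = {0, 1}
FOLLOW(Q) = {0, 1}
FOLLOW(S) = {$, 0, 1}
Therefore, FOLLOW(S) = {$, 0, 1}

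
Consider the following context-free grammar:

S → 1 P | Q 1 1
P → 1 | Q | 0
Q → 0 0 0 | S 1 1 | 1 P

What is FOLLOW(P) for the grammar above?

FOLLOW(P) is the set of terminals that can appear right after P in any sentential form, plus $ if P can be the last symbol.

We compute FOLLOW(P) using the standard algorithm.
FOLLOW(S) starts with {$}.
FIRST(P) = {0, 1}
FIRST(Q) = {0, 1}
FIRST(S) = {0, 1}
FOLLOW(P) = {$, 1}
FOLLOW(Q) = {$, 1}
FOLLOW(S) = {$, 1}
Therefore, FOLLOW(P) = {$, 1}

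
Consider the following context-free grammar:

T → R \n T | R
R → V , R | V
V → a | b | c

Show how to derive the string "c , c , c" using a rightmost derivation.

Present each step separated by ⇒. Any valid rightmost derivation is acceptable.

T ⇒ R ⇒ V , R ⇒ V , V , R ⇒ V , V , V ⇒ V , V , c ⇒ V , c , c ⇒ c , c , c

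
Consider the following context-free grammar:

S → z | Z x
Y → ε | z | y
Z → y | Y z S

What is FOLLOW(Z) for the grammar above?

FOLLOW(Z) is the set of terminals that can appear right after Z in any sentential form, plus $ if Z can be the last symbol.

We compute FOLLOW(Z) using the standard algorithm.
FOLLOW(S) starts with {$}.
FIRST(S) = {y, z}
FIRST(Y) = {y, z, ε}
FIRST(Z) = {y, z}
FOLLOW(S) = {$, x}
FOLLOW(Y) = {z}
FOLLOW(Z) = {x}
Therefore, FOLLOW(Z) = {x}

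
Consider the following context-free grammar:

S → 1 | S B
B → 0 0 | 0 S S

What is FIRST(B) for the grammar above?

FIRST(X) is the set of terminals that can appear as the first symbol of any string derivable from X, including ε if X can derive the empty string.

We compute FIRST(B) using the standard algorithm.
FIRST(B) = {0}
FIRST(S) = {1}
Therefore, FIRST(B) = {0}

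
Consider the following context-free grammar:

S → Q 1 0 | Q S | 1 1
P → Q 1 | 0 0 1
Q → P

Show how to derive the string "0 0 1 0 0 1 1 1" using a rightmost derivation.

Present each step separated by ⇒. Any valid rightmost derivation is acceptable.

S ⇒ Q S ⇒ Q Q S ⇒ Q Q 1 1 ⇒ Q P 1 1 ⇒ Q 0 0 1 1 1 ⇒ P 0 0 1 1 1 ⇒ 0 0 1 0 0 1 1 1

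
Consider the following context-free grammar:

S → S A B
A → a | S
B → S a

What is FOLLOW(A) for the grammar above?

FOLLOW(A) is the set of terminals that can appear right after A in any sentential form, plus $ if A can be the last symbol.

We compute FOLLOW(A) using the standard algorithm.
FOLLOW(S) starts with {$}.
FIRST(A) = {a}
FIRST(B) = {}
FIRST(S) = {}
FOLLOW(A) = {}
FOLLOW(B) = {$, a}
FOLLOW(S) = {$, a}
Therefore, FOLLOW(A) = {}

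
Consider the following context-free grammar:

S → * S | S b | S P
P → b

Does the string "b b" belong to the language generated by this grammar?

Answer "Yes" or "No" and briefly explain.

No - no valid derivation exists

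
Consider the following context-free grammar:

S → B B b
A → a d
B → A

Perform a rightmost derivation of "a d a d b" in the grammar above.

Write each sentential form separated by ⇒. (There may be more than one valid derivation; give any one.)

S ⇒ B B b ⇒ B A b ⇒ B a d b ⇒ A a d b ⇒ a d a d b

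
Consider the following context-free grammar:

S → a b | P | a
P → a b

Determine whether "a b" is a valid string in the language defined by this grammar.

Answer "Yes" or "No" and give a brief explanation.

Yes - a valid derivation exists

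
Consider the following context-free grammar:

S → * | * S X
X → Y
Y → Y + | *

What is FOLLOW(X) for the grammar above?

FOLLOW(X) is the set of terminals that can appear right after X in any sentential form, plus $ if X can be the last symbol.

We compute FOLLOW(X) using the standard algorithm.
FOLLOW(S) starts with {$}.
FIRST(S) = {*}
FIRST(X) = {*}
FIRST(Y) = {*}
FOLLOW(S) = {$, *}
FOLLOW(X) = {$, *}
FOLLOW(Y) = {$, *, +}
Therefore, FOLLOW(X) = {$, *}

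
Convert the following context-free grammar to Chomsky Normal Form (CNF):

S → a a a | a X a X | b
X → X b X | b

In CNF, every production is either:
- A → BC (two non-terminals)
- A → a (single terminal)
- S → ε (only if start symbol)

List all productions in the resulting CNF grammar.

TA → a; S → b; TB → b; X → b; S → TA X0; X0 → TA TA; S → TA X1; X1 → X X2; X2 → TA X; X → X X3; X3 → TB X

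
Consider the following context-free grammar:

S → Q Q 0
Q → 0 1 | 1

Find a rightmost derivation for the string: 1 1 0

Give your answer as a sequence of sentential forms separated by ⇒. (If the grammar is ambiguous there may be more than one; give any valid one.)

S ⇒ Q Q 0 ⇒ Q 1 0 ⇒ 1 1 0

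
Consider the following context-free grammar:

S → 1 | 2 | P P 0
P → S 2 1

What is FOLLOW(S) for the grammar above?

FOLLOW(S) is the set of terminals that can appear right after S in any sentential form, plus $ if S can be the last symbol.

We compute FOLLOW(S) using the standard algorithm.
FOLLOW(S) starts with {$}.
FIRST(P) = {1, 2}
FIRST(S) = {1, 2}
FOLLOW(P) = {0, 1, 2}
FOLLOW(S) = {$, 2}
Therefore, FOLLOW(S) = {$, 2}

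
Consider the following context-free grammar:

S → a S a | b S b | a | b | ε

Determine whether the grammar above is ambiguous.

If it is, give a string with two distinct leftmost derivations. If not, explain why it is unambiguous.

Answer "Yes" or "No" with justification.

No - the grammar is unambiguous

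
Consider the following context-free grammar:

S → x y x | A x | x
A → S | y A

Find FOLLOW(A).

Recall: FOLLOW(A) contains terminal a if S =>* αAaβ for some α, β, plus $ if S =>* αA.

We compute FOLLOW(A) using the standard algorithm.
FOLLOW(S) starts with {$}.
FIRST(A) = {x, y}
FIRST(S) = {x, y}
FOLLOW(A) = {x}
FOLLOW(S) = {$, x}
Therefore, FOLLOW(A) = {x}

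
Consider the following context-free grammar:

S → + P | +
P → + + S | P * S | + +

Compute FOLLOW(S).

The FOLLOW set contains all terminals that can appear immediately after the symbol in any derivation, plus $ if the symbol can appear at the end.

We compute FOLLOW(S) using the standard algorithm.
FOLLOW(S) starts with {$}.
FIRST(P) = {+}
FIRST(S) = {+}
FOLLOW(P) = {$, *}
FOLLOW(S) = {$, *}
Therefore, FOLLOW(S) = {$, *}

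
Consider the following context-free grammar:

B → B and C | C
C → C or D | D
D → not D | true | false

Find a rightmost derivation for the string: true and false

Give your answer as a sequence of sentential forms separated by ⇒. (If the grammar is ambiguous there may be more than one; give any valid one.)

B ⇒ B and C ⇒ B and D ⇒ B and false ⇒ C and false ⇒ D and false ⇒ true and false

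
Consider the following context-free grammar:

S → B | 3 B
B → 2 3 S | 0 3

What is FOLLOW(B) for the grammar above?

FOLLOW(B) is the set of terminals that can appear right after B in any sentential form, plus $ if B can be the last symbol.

We compute FOLLOW(B) using the standard algorithm.
FOLLOW(S) starts with {$}.
FIRST(B) = {0, 2}
FIRST(S) = {0, 2, 3}
FOLLOW(B) = {$}
FOLLOW(S) = {$}
Therefore, FOLLOW(B) = {$}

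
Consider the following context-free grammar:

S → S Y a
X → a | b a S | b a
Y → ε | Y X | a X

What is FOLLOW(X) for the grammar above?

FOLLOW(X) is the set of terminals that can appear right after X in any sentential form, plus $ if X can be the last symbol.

We compute FOLLOW(X) using the standard algorithm.
FOLLOW(S) starts with {$}.
FIRST(S) = {}
FIRST(X) = {a, b}
FIRST(Y) = {a, b, ε}
FOLLOW(S) = {$, a, b}
FOLLOW(X) = {a, b}
FOLLOW(Y) = {a, b}
Therefore, FOLLOW(X) = {a, b}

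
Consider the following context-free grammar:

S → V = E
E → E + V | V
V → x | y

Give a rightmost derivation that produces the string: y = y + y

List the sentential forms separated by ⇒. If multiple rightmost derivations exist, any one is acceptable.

S ⇒ V = E ⇒ V = E + V ⇒ V = E + y ⇒ V = V + y ⇒ V = y + y ⇒ y = y + y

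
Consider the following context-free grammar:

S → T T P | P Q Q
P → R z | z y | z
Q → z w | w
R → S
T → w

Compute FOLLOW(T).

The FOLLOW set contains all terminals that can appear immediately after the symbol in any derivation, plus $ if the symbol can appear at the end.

We compute FOLLOW(T) using the standard algorithm.
FOLLOW(S) starts with {$}.
FIRST(P) = {w, z}
FIRST(Q) = {w, z}
FIRST(R) = {w, z}
FIRST(S) = {w, z}
FIRST(T) = {w}
FOLLOW(P) = {$, w, z}
FOLLOW(Q) = {$, w, z}
FOLLOW(R) = {z}
FOLLOW(S) = {$, z}
FOLLOW(T) = {w, z}
Therefore, FOLLOW(T) = {w, z}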